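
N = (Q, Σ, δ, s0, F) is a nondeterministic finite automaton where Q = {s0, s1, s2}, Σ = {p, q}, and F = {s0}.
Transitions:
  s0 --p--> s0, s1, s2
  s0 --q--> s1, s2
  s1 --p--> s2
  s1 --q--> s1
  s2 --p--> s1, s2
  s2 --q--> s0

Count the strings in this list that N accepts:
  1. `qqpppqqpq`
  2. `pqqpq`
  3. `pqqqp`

`qqpppqqpq`: accepted
`pqqpq`: accepted
`pqqqp`: accepted

3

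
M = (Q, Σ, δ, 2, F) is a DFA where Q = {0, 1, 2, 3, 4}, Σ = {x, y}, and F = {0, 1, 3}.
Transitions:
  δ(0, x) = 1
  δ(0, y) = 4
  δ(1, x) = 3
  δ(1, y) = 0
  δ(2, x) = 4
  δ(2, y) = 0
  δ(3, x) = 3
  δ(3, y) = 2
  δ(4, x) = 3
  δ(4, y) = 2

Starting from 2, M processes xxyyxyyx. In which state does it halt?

3

2 --x--> 4
4 --x--> 3
3 --y--> 2
2 --y--> 0
0 --x--> 1
1 --y--> 0
0 --y--> 4
4 --x--> 3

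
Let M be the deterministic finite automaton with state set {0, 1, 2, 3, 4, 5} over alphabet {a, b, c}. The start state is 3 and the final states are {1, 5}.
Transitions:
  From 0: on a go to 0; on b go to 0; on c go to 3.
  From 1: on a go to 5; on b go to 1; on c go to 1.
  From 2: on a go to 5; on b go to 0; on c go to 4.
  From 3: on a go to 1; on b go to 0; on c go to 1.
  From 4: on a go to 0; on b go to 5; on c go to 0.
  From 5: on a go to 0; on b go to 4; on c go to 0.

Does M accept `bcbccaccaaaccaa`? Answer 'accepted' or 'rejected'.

3 --b--> 0
0 --c--> 3
3 --b--> 0
0 --c--> 3
3 --c--> 1
1 --a--> 5
5 --c--> 0
0 --c--> 3
3 --a--> 1
1 --a--> 5
5 --a--> 0
0 --c--> 3
3 --c--> 1
1 --a--> 5
5 --a--> 0
End in state 0, which is not an accepting state.

rejected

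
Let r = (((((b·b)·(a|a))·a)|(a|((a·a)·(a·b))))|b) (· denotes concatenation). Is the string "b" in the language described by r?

yes

The right alternative b matches b.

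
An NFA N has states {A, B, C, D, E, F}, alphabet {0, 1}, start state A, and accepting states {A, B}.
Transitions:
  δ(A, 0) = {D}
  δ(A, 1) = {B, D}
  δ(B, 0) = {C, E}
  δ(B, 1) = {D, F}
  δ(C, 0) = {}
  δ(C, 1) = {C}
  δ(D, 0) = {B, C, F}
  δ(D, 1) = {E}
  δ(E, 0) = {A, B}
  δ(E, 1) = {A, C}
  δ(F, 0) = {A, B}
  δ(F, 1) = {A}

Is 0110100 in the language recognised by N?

Start: {A}
read 0: {D}
read 1: {E}
read 1: {A, C}
read 0: {D}
read 1: {E}
read 0: {A, B}
read 0: {C, D, E}
Reachable ∩ accepting = {} — empty.

rejected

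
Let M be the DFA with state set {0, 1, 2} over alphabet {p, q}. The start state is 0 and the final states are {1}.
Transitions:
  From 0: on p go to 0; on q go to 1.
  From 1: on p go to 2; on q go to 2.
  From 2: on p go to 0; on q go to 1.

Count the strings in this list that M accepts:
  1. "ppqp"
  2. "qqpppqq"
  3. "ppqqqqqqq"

1

"ppqp": rejected
"qqpppqq": rejected
"ppqqqqqqq": accepted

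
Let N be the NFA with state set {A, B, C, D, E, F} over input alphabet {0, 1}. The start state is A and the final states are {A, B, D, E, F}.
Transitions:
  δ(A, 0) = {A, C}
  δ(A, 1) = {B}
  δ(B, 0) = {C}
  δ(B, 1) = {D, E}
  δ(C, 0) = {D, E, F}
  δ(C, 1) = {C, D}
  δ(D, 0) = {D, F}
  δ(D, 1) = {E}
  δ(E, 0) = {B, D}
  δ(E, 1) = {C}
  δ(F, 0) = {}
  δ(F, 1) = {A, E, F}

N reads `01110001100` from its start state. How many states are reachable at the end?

Start: {A}
read 0: {A, C}
read 1: {B, C, D}
read 1: {C, D, E}
read 1: {C, D, E}
read 0: {B, D, E, F}
read 0: {B, C, D, F}
read 0: {C, D, E, F}
read 1: {A, C, D, E, F}
read 1: {A, B, C, D, E, F}
read 0: {A, B, C, D, E, F}
read 0: {A, B, C, D, E, F}
Final reachable set {A, B, C, D, E, F} has 6 states.

6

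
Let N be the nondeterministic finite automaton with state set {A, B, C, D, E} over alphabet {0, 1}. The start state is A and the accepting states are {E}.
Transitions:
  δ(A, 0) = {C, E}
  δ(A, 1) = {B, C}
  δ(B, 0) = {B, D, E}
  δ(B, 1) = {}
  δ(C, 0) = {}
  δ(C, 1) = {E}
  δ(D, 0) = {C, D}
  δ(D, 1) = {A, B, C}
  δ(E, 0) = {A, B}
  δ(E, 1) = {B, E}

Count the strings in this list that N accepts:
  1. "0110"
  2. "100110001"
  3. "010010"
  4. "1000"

"0110": accepted
"100110001": accepted
"010010": accepted
"1000": accepted

4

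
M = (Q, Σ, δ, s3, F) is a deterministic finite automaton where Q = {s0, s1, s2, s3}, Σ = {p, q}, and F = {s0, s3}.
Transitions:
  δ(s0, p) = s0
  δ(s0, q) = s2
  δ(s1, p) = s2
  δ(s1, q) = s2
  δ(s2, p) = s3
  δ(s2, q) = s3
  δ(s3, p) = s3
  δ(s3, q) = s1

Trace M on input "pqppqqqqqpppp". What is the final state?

s3

s3 --p--> s3
s3 --q--> s1
s1 --p--> s2
s2 --p--> s3
s3 --q--> s1
s1 --q--> s2
s2 --q--> s3
s3 --q--> s1
s1 --q--> s2
s2 --p--> s3
s3 --p--> s3
s3 --p--> s3
s3 --p--> s3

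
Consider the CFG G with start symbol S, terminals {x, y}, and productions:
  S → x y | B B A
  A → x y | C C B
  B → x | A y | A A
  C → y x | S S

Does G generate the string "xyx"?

no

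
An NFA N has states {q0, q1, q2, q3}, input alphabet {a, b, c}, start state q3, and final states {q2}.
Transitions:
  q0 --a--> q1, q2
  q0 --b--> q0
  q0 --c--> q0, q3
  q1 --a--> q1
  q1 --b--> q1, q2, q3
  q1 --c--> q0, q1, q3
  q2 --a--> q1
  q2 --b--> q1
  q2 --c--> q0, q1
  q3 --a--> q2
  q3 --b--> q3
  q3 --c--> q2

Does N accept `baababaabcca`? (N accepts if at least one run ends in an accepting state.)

accepted

Start: {q3}
read b: {q3}
read a: {q2}
read a: {q1}
read b: {q1, q2, q3}
read a: {q1, q2}
read b: {q1, q2, q3}
read a: {q1, q2}
read a: {q1}
read b: {q1, q2, q3}
read c: {q0, q1, q2, q3}
read c: {q0, q1, q2, q3}
read a: {q1, q2}
Reachable ∩ accepting = {q2} — nonempty.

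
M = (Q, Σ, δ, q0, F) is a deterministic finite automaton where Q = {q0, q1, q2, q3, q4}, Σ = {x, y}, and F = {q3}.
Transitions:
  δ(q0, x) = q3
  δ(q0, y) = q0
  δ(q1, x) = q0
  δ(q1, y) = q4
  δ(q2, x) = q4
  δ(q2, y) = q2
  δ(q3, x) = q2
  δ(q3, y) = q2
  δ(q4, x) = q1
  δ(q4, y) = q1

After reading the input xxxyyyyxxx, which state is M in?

q0 --x--> q3
q3 --x--> q2
q2 --x--> q4
q4 --y--> q1
q1 --y--> q4
q4 --y--> q1
q1 --y--> q4
q4 --x--> q1
q1 --x--> q0
q0 --x--> q3

q3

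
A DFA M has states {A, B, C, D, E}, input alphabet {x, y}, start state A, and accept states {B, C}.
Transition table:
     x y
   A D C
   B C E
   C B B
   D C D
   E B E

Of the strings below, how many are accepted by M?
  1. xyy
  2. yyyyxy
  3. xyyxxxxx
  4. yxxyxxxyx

2

xyy: rejected
yyyyxy: rejected
xyyxxxxx: accepted
yxxyxxxyx: accepted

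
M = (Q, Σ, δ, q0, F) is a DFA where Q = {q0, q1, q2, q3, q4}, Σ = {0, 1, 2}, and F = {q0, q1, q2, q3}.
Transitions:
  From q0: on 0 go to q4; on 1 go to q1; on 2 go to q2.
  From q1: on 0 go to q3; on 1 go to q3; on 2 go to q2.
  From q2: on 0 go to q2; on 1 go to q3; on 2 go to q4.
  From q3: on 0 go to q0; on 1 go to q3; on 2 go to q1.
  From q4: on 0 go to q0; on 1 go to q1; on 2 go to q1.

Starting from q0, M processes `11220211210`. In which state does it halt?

q0

q0 --1--> q1
q1 --1--> q3
q3 --2--> q1
q1 --2--> q2
q2 --0--> q2
q2 --2--> q4
q4 --1--> q1
q1 --1--> q3
q3 --2--> q1
q1 --1--> q3
q3 --0--> q0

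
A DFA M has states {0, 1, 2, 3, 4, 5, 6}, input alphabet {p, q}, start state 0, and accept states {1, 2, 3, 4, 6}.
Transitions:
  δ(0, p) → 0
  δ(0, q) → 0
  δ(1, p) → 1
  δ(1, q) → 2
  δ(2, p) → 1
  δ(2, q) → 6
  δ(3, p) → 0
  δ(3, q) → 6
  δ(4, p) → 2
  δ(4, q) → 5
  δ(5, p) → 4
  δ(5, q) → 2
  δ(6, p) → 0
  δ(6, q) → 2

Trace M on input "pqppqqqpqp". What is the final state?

0 --p--> 0
0 --q--> 0
0 --p--> 0
0 --p--> 0
0 --q--> 0
0 --q--> 0
0 --q--> 0
0 --p--> 0
0 --q--> 0
0 --p--> 0

0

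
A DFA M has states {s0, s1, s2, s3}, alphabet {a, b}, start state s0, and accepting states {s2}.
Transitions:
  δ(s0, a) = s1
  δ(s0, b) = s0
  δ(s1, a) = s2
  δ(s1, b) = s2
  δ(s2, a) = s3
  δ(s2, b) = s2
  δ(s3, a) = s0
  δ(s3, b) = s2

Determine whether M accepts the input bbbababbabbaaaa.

accepted

s0 --b--> s0
s0 --b--> s0
s0 --b--> s0
s0 --a--> s1
s1 --b--> s2
s2 --a--> s3
s3 --b--> s2
s2 --b--> s2
s2 --a--> s3
s3 --b--> s2
s2 --b--> s2
s2 --a--> s3
s3 --a--> s0
s0 --a--> s1
s1 --a--> s2
End in state s2, which is an accepting state.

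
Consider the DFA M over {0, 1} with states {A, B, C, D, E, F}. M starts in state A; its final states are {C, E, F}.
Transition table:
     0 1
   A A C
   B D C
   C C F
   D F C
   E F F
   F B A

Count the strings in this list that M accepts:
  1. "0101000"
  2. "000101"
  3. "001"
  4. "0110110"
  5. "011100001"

"0101000": accepted
"000101": accepted
"001": accepted
"0110110": rejected
"011100001": accepted

4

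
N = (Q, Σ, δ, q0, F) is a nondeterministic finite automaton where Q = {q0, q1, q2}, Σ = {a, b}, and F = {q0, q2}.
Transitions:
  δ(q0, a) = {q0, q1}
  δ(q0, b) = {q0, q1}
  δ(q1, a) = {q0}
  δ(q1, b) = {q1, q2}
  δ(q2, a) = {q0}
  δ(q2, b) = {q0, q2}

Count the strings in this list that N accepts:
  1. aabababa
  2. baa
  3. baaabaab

3

aabababa: accepted
baa: accepted
baaabaab: accepted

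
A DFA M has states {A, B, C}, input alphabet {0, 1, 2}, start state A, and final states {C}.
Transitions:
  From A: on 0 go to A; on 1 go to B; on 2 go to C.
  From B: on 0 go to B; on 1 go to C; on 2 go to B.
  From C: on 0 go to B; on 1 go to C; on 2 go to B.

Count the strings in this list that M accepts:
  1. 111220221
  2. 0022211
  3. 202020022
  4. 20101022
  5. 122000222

111220221: accepted
0022211: accepted
202020022: rejected
20101022: rejected
122000222: rejected

2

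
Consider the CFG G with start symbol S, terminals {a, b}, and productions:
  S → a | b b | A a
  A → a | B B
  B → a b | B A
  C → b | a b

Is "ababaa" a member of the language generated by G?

S ⇒ Aa ⇒ BBa ⇒ abBa ⇒ abBAa ⇒ ababAa ⇒ ababaa

yes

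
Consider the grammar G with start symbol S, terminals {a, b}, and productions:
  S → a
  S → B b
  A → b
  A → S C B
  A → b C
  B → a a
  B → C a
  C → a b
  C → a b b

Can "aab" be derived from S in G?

S ⇒ Bb ⇒ aab

yes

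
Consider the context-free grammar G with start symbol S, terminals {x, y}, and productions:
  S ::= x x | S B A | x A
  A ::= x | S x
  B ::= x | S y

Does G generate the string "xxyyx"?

no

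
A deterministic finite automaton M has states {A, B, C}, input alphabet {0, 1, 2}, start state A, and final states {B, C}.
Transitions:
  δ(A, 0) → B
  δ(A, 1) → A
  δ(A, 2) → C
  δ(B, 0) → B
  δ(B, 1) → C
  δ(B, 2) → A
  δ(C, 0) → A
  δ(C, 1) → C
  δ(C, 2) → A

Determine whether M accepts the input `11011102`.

A --1--> A
A --1--> A
A --0--> B
B --1--> C
C --1--> C
C --1--> C
C --0--> A
A --2--> C
End in state C, which is an accepting state.

accepted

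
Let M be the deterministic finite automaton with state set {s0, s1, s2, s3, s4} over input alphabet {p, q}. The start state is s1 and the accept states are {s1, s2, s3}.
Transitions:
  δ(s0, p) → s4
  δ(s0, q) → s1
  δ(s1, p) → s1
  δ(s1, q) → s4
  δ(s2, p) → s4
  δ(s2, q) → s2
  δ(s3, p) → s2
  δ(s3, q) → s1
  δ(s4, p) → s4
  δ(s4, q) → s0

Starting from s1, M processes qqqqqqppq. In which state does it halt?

s1 --q--> s4
s4 --q--> s0
s0 --q--> s1
s1 --q--> s4
s4 --q--> s0
s0 --q--> s1
s1 --p--> s1
s1 --p--> s1
s1 --q--> s4

s4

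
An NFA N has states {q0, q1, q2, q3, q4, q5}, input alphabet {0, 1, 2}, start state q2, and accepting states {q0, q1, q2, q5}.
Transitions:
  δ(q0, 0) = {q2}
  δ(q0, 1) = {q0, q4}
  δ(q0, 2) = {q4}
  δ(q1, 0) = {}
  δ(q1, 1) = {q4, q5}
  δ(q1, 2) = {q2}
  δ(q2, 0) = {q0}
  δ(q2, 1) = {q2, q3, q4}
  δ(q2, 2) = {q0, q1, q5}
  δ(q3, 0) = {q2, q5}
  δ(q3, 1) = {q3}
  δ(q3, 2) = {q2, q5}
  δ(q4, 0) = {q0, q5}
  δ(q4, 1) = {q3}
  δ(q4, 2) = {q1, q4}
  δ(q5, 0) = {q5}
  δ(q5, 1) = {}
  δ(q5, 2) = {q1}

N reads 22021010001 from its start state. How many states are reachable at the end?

4

Start: {q2}
read 2: {q0, q1, q5}
read 2: {q1, q2, q4}
read 0: {q0, q5}
read 2: {q1, q4}
read 1: {q3, q4, q5}
read 0: {q0, q2, q5}
read 1: {q0, q2, q3, q4}
read 0: {q0, q2, q5}
read 0: {q0, q2, q5}
read 0: {q0, q2, q5}
read 1: {q0, q2, q3, q4}
Final reachable set {q0, q2, q3, q4} has 4 states.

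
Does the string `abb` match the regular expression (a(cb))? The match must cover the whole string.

no

No split of abb into u·v has a matching u and (cb) matching v.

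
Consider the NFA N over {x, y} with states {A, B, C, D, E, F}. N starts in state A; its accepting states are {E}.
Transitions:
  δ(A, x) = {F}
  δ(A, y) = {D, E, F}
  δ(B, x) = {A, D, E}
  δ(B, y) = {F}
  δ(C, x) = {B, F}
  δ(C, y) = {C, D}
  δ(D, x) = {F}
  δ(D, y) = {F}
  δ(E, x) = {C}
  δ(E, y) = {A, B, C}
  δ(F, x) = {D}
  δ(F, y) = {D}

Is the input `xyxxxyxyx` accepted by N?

Start: {A}
read x: {F}
read y: {D}
read x: {F}
read x: {D}
read x: {F}
read y: {D}
read x: {F}
read y: {D}
read x: {F}
Reachable ∩ accepting = {} — empty.

rejected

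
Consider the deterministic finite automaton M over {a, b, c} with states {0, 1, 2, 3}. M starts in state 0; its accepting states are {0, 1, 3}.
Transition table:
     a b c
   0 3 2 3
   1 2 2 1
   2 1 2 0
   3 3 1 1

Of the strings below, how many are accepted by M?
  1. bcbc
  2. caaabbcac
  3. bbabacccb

bcbc: accepted
caaabbcac: accepted
bbabacccb: rejected

2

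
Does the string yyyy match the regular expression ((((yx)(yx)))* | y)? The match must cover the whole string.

no

Neither (((yx)(yx)))* nor y matches yyyy.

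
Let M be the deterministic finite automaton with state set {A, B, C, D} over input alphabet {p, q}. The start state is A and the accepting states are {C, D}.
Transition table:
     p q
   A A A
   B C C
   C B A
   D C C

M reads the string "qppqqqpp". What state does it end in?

A --q--> A
A --p--> A
A --p--> A
A --q--> A
A --q--> A
A --q--> A
A --p--> A
A --p--> A

A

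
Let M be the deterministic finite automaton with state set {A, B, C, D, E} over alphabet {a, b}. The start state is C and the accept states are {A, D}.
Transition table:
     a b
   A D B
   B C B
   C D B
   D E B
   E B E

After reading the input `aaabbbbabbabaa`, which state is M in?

C --a--> D
D --a--> E
E --a--> B
B --b--> B
B --b--> B
B --b--> B
B --b--> B
B --a--> C
C --b--> B
B --b--> B
B --a--> C
C --b--> B
B --a--> C
C --a--> D

D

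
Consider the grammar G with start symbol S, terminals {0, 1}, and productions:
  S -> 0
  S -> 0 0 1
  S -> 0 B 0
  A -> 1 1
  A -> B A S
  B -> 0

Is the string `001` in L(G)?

yes

S ⇒ 001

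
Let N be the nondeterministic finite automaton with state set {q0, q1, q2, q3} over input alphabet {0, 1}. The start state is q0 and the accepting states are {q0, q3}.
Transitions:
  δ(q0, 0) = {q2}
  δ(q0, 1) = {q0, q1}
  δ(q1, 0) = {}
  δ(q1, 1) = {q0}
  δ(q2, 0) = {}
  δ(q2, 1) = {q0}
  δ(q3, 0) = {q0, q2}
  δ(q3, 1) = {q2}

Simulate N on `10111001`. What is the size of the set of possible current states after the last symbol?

Start: {q0}
read 1: {q0, q1}
read 0: {q2}
read 1: {q0}
read 1: {q0, q1}
read 1: {q0, q1}
read 0: {q2}
read 0: {}
The reachable set is empty and stays empty for the remaining 1 symbol.
Final reachable set {} has 0 states.

0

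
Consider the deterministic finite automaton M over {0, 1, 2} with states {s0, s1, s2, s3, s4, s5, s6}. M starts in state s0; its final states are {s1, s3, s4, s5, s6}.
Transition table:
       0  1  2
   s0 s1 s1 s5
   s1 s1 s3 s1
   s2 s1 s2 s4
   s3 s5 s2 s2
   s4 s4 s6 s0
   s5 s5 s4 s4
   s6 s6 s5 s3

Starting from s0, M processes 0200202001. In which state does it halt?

s0 --0--> s1
s1 --2--> s1
s1 --0--> s1
s1 --0--> s1
s1 --2--> s1
s1 --0--> s1
s1 --2--> s1
s1 --0--> s1
s1 --0--> s1
s1 --1--> s3

s3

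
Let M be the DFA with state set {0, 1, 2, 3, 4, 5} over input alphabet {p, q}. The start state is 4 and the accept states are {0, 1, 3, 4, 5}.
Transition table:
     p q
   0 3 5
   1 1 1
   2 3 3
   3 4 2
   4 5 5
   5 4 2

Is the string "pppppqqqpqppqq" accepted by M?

rejected

4 --p--> 5
5 --p--> 4
4 --p--> 5
5 --p--> 4
4 --p--> 5
5 --q--> 2
2 --q--> 3
3 --q--> 2
2 --p--> 3
3 --q--> 2
2 --p--> 3
3 --p--> 4
4 --q--> 5
5 --q--> 2
End in state 2, which is not an accepting state.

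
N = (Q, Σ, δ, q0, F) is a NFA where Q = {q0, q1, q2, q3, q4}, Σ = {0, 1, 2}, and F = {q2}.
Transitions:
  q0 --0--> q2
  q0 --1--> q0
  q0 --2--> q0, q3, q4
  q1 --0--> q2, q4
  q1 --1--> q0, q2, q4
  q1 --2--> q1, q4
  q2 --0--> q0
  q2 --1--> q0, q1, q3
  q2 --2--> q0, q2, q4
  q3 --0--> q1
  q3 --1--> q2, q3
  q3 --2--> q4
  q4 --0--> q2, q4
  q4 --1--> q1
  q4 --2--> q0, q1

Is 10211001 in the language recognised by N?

Start: {q0}
read 1: {q0}
read 0: {q2}
read 2: {q0, q2, q4}
read 1: {q0, q1, q3}
read 1: {q0, q2, q3, q4}
read 0: {q0, q1, q2, q4}
read 0: {q0, q2, q4}
read 1: {q0, q1, q3}
Reachable ∩ accepting = {} — empty.

rejected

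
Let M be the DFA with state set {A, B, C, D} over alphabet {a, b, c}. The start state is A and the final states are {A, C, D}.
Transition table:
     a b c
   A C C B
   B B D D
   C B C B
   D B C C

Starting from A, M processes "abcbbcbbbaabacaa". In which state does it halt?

B

A --a--> C
C --b--> C
C --c--> B
B --b--> D
D --b--> C
C --c--> B
B --b--> D
D --b--> C
C --b--> C
C --a--> B
B --a--> B
B --b--> D
D --a--> B
B --c--> D
D --a--> B
B --a--> B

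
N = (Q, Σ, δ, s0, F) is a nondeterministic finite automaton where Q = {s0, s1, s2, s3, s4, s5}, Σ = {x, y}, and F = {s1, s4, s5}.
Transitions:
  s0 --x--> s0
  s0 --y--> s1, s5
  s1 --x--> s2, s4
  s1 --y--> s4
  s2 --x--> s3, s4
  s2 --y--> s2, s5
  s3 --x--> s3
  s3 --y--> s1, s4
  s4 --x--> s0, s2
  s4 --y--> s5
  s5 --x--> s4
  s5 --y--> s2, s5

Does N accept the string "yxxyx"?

accepted

Start: {s0}
read y: {s1, s5}
read x: {s2, s4}
read x: {s0, s2, s3, s4}
read y: {s1, s2, s4, s5}
read x: {s0, s2, s3, s4}
Reachable ∩ accepting = {s4} — nonempty.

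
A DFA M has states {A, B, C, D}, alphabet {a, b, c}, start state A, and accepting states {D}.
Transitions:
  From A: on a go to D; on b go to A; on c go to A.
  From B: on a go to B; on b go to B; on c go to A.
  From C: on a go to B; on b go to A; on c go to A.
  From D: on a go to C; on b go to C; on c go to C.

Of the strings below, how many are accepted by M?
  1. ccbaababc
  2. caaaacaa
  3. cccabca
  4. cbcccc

1

ccbaababc: rejected
caaaacaa: rejected
cccabca: accepted
cbcccc: rejected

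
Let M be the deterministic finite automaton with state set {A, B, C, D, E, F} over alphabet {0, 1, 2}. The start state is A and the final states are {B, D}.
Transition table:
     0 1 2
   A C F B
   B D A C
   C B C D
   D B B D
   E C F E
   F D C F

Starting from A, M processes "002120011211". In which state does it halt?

F

A --0--> C
C --0--> B
B --2--> C
C --1--> C
C --2--> D
D --0--> B
B --0--> D
D --1--> B
B --1--> A
A --2--> B
B --1--> A
A --1--> F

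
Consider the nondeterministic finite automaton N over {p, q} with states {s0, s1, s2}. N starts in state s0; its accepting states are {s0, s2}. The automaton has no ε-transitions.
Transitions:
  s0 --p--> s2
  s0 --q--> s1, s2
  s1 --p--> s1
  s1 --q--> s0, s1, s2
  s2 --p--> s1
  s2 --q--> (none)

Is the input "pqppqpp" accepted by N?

Start: {s0}
read p: {s2}
read q: {}
The reachable set is empty and stays empty for the remaining 5 symbols.
Reachable ∩ accepting = {} — empty.

rejected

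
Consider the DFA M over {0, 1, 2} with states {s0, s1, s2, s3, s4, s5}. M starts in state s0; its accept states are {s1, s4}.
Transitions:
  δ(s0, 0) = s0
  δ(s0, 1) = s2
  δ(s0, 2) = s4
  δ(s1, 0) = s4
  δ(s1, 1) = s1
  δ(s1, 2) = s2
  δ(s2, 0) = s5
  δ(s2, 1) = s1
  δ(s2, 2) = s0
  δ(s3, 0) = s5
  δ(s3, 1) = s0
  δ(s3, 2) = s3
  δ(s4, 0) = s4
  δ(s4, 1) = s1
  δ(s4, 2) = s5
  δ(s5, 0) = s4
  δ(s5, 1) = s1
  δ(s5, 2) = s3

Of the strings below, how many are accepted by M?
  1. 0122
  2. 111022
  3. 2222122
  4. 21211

2

0122: accepted
111022: rejected
2222122: rejected
21211: accepted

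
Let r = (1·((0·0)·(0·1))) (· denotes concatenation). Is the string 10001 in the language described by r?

Split as 1·0001: 1 matches 1 and ((0·0)·(0·1)) matches 0001.

yes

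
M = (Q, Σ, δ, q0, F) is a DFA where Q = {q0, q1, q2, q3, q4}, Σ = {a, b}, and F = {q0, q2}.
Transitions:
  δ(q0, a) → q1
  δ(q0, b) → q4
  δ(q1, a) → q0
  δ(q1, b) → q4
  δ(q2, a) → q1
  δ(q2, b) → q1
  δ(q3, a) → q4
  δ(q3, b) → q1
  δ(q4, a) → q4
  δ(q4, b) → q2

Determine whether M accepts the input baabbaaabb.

accepted

q0 --b--> q4
q4 --a--> q4
q4 --a--> q4
q4 --b--> q2
q2 --b--> q1
q1 --a--> q0
q0 --a--> q1
q1 --a--> q0
q0 --b--> q4
q4 --b--> q2
End in state q2, which is an accepting state.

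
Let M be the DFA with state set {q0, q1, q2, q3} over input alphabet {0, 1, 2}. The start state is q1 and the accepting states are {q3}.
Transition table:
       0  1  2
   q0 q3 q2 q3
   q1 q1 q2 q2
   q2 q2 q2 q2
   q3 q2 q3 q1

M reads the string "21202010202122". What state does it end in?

q2

q1 --2--> q2
q2 --1--> q2
q2 --2--> q2
q2 --0--> q2
q2 --2--> q2
q2 --0--> q2
q2 --1--> q2
q2 --0--> q2
q2 --2--> q2
q2 --0--> q2
q2 --2--> q2
q2 --1--> q2
q2 --2--> q2
q2 --2--> q2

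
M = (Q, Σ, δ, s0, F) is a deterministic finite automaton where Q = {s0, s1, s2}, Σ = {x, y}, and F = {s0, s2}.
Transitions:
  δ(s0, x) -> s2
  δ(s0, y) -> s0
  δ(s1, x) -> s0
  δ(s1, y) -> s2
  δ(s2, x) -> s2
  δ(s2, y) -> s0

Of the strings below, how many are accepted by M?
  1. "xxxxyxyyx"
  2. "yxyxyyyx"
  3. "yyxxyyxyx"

3

"xxxxyxyyx": accepted
"yxyxyyyx": accepted
"yyxxyyxyx": accepted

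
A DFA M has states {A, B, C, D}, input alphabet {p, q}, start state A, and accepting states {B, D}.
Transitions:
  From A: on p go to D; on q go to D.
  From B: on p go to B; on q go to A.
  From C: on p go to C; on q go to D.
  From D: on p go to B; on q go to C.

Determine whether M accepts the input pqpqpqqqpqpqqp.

A --p--> D
D --q--> C
C --p--> C
C --q--> D
D --p--> B
B --q--> A
A --q--> D
D --q--> C
C --p--> C
C --q--> D
D --p--> B
B --q--> A
A --q--> D
D --p--> B
End in state B, which is an accepting state.

accepted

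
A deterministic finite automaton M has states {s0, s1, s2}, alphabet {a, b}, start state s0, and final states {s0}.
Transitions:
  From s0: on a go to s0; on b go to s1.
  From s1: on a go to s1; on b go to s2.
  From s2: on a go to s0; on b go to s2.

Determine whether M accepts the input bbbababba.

s0 --b--> s1
s1 --b--> s2
s2 --b--> s2
s2 --a--> s0
s0 --b--> s1
s1 --a--> s1
s1 --b--> s2
s2 --b--> s2
s2 --a--> s0
End in state s0, which is an accepting state.

accepted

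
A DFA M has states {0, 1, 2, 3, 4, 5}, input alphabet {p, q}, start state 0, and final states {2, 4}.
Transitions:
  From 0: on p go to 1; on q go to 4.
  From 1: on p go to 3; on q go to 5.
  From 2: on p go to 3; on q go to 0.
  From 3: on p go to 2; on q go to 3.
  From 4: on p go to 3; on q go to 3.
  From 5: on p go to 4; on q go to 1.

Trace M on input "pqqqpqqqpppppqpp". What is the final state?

0 --p--> 1
1 --q--> 5
5 --q--> 1
1 --q--> 5
5 --p--> 4
4 --q--> 3
3 --q--> 3
3 --q--> 3
3 --p--> 2
2 --p--> 3
3 --p--> 2
2 --p--> 3
3 --p--> 2
2 --q--> 0
0 --p--> 1
1 --p--> 3

3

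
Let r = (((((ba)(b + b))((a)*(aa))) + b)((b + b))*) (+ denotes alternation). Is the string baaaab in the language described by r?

no

No split of baaaab into u·v has ((((ba)(b+b))((a)*(aa)))+b) matching u and ((b+b))* matching v.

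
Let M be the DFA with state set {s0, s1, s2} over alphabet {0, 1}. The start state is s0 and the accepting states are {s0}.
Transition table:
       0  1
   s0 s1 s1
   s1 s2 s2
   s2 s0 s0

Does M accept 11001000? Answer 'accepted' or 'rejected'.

s0 --1--> s1
s1 --1--> s2
s2 --0--> s0
s0 --0--> s1
s1 --1--> s2
s2 --0--> s0
s0 --0--> s1
s1 --0--> s2
End in state s2, which is not an accepting state.

rejected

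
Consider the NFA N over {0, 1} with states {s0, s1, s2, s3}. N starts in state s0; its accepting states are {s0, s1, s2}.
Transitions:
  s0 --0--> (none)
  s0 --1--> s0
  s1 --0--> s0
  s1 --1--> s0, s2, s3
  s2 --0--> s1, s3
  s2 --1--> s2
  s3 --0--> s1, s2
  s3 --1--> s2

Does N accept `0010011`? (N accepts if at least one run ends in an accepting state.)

rejected

Start: {s0}
read 0: {}
The reachable set is empty and stays empty for the remaining 6 symbols.
Reachable ∩ accepting = {} — empty.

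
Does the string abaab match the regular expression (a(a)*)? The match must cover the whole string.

no

No split of abaab into u·v has a matching u and (a)* matching v.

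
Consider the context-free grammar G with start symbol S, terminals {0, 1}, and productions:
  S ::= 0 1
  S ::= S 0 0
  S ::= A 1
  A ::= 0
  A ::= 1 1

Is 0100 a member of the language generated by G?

S ⇒ S00 ⇒ 0100

yes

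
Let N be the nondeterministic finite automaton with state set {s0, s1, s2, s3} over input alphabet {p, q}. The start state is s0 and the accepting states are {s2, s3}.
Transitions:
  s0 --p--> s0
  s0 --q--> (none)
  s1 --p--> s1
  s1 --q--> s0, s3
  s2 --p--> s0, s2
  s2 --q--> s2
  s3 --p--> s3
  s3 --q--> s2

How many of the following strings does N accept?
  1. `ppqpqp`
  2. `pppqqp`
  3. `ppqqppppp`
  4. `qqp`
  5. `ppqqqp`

`ppqpqp`: rejected
`pppqqp`: rejected
`ppqqppppp`: rejected
`qqp`: rejected
`ppqqqp`: rejected

0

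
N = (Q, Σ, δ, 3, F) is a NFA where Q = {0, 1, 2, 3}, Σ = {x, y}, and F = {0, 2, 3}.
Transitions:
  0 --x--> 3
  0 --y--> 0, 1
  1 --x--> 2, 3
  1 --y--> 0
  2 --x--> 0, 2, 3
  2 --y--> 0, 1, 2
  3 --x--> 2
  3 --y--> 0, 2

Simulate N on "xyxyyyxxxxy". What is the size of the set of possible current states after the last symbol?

Start: {3}
read x: {2}
read y: {0, 1, 2}
read x: {0, 2, 3}
read y: {0, 1, 2}
read y: {0, 1, 2}
read y: {0, 1, 2}
read x: {0, 2, 3}
read x: {0, 2, 3}
read x: {0, 2, 3}
read x: {0, 2, 3}
read y: {0, 1, 2}
Final reachable set {0, 1, 2} has 3 states.

3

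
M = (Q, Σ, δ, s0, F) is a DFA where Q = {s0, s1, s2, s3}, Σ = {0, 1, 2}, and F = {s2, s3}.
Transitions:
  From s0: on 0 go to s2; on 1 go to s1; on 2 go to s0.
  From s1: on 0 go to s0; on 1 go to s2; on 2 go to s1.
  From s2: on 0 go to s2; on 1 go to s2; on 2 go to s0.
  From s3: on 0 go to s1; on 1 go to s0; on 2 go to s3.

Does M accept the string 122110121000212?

rejected

s0 --1--> s1
s1 --2--> s1
s1 --2--> s1
s1 --1--> s2
s2 --1--> s2
s2 --0--> s2
s2 --1--> s2
s2 --2--> s0
s0 --1--> s1
s1 --0--> s0
s0 --0--> s2
s2 --0--> s2
s2 --2--> s0
s0 --1--> s1
s1 --2--> s1
End in state s1, which is not an accepting state.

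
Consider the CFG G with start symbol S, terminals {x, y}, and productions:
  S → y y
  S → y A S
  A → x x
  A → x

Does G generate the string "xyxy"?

no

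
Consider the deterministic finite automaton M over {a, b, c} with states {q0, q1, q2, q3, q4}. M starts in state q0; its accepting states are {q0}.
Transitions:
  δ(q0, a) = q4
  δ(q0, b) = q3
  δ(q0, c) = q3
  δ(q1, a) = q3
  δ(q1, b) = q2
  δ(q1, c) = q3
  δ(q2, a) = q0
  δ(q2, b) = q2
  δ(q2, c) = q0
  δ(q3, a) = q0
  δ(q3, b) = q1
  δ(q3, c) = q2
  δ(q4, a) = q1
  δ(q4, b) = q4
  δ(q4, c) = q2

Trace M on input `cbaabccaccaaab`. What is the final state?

q0 --c--> q3
q3 --b--> q1
q1 --a--> q3
q3 --a--> q0
q0 --b--> q3
q3 --c--> q2
q2 --c--> q0
q0 --a--> q4
q4 --c--> q2
q2 --c--> q0
q0 --a--> q4
q4 --a--> q1
q1 --a--> q3
q3 --b--> q1

q1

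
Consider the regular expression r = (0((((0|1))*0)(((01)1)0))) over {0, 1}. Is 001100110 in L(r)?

Split as 0·01100110: 0 matches 0 and ((((0|1))*0)(((01)1)0)) matches 01100110.

yes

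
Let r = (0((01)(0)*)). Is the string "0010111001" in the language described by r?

No split of 0010111001 into u·v has 0 matching u and ((01)(0)*) matching v.

no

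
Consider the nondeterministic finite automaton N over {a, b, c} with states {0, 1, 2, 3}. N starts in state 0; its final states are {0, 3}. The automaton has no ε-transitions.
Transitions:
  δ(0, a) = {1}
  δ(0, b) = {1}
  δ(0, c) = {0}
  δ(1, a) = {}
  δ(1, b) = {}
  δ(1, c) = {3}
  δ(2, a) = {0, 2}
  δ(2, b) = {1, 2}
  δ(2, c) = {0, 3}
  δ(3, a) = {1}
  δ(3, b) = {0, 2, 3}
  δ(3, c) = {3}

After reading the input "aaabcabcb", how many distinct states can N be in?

0

Start: {0}
read a: {1}
read a: {}
The reachable set is empty and stays empty for the remaining 7 symbols.
Final reachable set {} has 0 states.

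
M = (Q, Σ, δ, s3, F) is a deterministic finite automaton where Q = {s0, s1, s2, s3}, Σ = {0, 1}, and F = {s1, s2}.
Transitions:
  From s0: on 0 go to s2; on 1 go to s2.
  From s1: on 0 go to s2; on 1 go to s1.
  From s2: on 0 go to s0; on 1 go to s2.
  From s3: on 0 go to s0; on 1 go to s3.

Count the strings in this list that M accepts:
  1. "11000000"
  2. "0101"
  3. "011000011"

"11000000": accepted
"0101": accepted
"011000011": accepted

3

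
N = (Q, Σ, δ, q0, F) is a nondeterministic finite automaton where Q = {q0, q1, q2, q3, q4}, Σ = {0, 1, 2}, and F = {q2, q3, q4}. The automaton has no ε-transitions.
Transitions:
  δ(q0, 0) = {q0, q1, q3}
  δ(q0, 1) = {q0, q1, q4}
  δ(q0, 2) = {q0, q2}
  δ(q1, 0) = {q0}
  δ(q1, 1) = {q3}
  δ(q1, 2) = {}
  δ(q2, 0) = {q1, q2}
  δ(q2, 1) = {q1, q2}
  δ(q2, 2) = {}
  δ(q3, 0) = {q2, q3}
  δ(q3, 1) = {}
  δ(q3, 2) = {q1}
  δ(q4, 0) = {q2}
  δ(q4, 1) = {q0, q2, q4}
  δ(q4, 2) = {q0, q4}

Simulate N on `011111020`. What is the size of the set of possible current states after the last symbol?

4

Start: {q0}
read 0: {q0, q1, q3}
read 1: {q0, q1, q3, q4}
read 1: {q0, q1, q2, q3, q4}
read 1: {q0, q1, q2, q3, q4}
read 1: {q0, q1, q2, q3, q4}
read 1: {q0, q1, q2, q3, q4}
read 0: {q0, q1, q2, q3}
read 2: {q0, q1, q2}
read 0: {q0, q1, q2, q3}
Final reachable set {q0, q1, q2, q3} has 4 states.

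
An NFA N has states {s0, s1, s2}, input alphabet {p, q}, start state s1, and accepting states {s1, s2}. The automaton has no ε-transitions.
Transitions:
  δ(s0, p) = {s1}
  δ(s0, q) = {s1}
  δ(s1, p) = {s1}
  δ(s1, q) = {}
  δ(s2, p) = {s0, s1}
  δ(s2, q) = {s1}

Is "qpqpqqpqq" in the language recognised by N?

Start: {s1}
read q: {}
The reachable set is empty and stays empty for the remaining 8 symbols.
Reachable ∩ accepting = {} — empty.

rejected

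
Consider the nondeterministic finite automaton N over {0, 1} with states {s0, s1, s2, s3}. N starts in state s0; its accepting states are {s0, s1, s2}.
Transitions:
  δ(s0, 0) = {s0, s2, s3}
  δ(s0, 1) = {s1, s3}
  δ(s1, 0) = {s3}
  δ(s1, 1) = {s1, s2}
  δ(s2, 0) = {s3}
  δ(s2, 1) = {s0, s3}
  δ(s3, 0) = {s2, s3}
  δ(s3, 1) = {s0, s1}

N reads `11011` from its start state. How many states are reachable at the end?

4

Start: {s0}
read 1: {s1, s3}
read 1: {s0, s1, s2}
read 0: {s0, s2, s3}
read 1: {s0, s1, s3}
read 1: {s0, s1, s2, s3}
Final reachable set {s0, s1, s2, s3} has 4 states.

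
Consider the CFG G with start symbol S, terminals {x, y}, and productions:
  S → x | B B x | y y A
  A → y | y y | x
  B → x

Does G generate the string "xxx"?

yes

S ⇒ BBx ⇒ xBx ⇒ xxx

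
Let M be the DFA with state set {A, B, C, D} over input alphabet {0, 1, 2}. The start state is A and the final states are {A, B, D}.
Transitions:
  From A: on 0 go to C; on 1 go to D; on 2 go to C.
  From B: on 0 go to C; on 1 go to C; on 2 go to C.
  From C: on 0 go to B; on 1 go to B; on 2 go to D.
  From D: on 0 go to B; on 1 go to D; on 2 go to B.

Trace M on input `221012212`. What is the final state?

D

A --2--> C
C --2--> D
D --1--> D
D --0--> B
B --1--> C
C --2--> D
D --2--> B
B --1--> C
C --2--> D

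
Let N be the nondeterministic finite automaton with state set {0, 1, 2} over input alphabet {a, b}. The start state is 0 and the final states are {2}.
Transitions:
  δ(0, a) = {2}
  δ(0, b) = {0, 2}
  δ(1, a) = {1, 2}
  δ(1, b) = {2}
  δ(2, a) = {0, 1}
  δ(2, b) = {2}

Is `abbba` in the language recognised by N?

Start: {0}
read a: {2}
read b: {2}
read b: {2}
read b: {2}
read a: {0, 1}
Reachable ∩ accepting = {} — empty.

rejected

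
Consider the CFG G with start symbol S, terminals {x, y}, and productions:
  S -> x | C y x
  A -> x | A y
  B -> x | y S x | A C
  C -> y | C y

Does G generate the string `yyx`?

S ⇒ Cyx ⇒ yyx

yes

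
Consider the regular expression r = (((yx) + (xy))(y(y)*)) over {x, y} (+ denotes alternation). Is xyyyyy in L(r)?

Split as xy·yyyy: ((yx)+(xy)) matches xy and (y(y)*) matches yyyy.

yes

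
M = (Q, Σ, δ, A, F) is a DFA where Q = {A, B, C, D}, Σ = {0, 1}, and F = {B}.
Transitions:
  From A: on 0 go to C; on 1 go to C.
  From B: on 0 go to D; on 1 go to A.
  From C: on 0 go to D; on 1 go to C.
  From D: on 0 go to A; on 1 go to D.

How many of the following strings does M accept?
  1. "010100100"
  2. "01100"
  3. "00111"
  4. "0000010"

"010100100": rejected
"01100": rejected
"00111": rejected
"0000010": rejected

0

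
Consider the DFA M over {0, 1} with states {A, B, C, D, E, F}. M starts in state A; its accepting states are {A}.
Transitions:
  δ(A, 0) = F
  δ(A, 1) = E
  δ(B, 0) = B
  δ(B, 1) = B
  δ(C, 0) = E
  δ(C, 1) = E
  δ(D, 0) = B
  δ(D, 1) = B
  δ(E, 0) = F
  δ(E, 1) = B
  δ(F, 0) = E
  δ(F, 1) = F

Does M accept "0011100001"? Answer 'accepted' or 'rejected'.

A --0--> F
F --0--> E
E --1--> B
B --1--> B
B --1--> B
B --0--> B
B --0--> B
B --0--> B
B --0--> B
B --1--> B
End in state B, which is not an accepting state.

rejected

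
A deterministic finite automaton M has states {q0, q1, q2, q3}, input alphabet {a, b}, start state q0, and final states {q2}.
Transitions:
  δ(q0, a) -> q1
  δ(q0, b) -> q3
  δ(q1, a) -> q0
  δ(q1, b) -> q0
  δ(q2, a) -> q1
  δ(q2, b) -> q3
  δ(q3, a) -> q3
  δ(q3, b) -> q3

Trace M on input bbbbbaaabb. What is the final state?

q3

q0 --b--> q3
q3 --b--> q3
q3 --b--> q3
q3 --b--> q3
q3 --b--> q3
q3 --a--> q3
q3 --a--> q3
q3 --a--> q3
q3 --b--> q3
q3 --b--> q3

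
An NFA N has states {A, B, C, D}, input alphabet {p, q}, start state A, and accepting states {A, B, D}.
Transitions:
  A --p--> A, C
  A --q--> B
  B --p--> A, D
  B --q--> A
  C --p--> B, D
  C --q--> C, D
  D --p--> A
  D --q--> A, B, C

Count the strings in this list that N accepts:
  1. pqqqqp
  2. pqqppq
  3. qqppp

pqqqqp: accepted
pqqppq: accepted
qqppp: accepted

3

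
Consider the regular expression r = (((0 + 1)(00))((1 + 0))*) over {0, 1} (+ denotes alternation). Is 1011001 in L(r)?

no

No split of 1011001 into u·v has ((0+1)(00)) matching u and ((1+0))* matching v.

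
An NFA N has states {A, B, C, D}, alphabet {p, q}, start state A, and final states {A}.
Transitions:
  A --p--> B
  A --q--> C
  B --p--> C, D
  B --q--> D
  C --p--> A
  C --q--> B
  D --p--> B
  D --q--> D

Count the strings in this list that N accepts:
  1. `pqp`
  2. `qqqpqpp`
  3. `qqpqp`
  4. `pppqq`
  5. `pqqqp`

0

`pqp`: rejected
`qqqpqpp`: rejected
`qqpqp`: rejected
`pppqq`: rejected
`pqqqp`: rejected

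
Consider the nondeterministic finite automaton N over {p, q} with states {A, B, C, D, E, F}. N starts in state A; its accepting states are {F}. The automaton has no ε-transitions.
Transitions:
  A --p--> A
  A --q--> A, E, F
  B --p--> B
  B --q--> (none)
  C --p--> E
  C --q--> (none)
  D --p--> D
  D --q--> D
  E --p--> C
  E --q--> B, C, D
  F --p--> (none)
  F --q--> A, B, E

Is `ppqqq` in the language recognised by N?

Start: {A}
read p: {A}
read p: {A}
read q: {A, E, F}
read q: {A, B, C, D, E, F}
read q: {A, B, C, D, E, F}
Reachable ∩ accepting = {F} — nonempty.

accepted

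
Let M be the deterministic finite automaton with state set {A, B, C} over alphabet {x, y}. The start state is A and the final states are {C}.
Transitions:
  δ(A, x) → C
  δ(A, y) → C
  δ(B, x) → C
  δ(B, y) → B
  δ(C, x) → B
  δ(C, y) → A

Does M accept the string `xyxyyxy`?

A --x--> C
C --y--> A
A --x--> C
C --y--> A
A --y--> C
C --x--> B
B --y--> B
End in state B, which is not an accepting state.

rejected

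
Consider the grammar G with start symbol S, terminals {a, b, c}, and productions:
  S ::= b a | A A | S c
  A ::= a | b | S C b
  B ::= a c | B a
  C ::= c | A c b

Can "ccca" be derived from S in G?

no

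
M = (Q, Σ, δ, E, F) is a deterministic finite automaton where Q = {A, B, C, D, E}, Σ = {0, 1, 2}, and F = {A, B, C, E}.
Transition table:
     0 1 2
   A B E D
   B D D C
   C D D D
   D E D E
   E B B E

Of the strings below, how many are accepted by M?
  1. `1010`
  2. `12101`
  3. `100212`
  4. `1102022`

`1010`: accepted
`12101`: accepted
`100212`: accepted
`1102022`: rejected

3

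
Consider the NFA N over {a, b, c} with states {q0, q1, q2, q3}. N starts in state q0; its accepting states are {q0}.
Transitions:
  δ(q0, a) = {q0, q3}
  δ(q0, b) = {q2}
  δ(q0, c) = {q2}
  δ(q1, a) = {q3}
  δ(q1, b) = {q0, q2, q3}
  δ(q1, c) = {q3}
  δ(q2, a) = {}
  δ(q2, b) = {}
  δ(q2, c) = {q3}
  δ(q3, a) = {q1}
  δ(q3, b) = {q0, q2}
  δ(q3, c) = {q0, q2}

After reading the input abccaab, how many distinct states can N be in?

Start: {q0}
read a: {q0, q3}
read b: {q0, q2}
read c: {q2, q3}
read c: {q0, q2, q3}
read a: {q0, q1, q3}
read a: {q0, q1, q3}
read b: {q0, q2, q3}
Final reachable set {q0, q2, q3} has 3 states.

3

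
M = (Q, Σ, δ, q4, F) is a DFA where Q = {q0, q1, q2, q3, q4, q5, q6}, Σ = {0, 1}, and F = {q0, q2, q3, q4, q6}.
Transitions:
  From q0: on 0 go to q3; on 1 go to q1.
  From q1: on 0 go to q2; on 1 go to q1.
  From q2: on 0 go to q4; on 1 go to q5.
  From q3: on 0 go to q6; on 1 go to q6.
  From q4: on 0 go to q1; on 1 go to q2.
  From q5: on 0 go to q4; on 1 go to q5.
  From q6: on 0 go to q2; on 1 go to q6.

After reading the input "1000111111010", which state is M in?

q4 --1--> q2
q2 --0--> q4
q4 --0--> q1
q1 --0--> q2
q2 --1--> q5
q5 --1--> q5
q5 --1--> q5
q5 --1--> q5
q5 --1--> q5
q5 --1--> q5
q5 --0--> q4
q4 --1--> q2
q2 --0--> q4

q4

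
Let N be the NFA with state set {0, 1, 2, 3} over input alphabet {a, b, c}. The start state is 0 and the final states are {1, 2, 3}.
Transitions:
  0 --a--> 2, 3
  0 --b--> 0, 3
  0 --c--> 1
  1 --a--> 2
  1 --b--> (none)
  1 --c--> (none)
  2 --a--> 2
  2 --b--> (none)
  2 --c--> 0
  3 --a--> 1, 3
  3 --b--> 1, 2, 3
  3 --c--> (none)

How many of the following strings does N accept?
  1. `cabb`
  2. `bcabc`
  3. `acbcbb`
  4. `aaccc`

0

`cabb`: rejected
`bcabc`: rejected
`acbcbb`: rejected
`aaccc`: rejected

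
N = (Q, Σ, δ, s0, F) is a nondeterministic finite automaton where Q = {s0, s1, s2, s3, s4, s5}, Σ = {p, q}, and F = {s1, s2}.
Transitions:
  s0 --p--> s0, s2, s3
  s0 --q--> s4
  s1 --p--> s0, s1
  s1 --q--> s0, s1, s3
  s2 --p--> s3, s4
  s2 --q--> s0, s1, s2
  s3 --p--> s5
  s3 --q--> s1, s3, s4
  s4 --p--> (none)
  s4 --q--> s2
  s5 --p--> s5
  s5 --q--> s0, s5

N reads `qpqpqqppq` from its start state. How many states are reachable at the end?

0

Start: {s0}
read q: {s4}
read p: {}
The reachable set is empty and stays empty for the remaining 7 symbols.
Final reachable set {} has 0 states.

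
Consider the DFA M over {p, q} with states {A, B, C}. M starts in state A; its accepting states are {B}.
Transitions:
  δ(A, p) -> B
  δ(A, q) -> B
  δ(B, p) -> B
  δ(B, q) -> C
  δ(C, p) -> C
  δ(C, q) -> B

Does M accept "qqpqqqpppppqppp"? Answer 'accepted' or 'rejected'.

rejected

A --q--> B
B --q--> C
C --p--> C
C --q--> B
B --q--> C
C --q--> B
B --p--> B
B --p--> B
B --p--> B
B --p--> B
B --p--> B
B --q--> C
C --p--> C
C --p--> C
C --p--> C
End in state C, which is not an accepting state.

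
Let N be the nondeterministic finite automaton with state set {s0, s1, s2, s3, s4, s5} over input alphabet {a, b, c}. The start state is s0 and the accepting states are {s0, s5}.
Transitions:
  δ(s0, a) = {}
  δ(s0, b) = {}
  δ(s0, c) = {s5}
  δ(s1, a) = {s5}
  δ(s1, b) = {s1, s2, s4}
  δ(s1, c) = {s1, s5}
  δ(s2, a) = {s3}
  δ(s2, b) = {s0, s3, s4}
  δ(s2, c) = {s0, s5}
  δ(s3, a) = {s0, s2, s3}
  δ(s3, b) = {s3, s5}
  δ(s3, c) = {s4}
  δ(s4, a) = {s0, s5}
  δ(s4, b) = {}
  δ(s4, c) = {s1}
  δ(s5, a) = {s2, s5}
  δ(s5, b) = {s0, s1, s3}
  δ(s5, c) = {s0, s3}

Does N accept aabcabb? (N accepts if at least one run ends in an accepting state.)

rejected

Start: {s0}
read a: {}
The reachable set is empty and stays empty for the remaining 6 symbols.
Reachable ∩ accepting = {} — empty.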